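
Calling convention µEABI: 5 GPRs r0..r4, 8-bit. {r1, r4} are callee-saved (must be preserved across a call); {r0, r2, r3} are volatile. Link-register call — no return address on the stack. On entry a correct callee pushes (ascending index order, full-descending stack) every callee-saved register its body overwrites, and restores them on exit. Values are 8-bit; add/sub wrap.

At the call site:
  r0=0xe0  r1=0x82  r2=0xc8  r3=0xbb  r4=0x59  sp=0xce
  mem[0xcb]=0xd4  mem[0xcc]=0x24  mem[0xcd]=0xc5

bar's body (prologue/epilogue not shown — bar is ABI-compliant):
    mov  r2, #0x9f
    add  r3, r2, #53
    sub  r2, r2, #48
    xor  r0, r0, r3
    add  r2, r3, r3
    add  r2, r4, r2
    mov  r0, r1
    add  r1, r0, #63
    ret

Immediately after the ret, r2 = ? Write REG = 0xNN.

prologue: push r1 → mem[0xcd]=0x82, sp=0xcd
body[0] mov  r2, #0x9f → r2=0x9f
body[1] add  r3, r2, #53 → r3=0xd4
body[2] sub  r2, r2, #48 → r2=0x6f
body[3] xor  r0, r0, r3 → r0=0x34
body[4] add  r2, r3, r3 → r2=0xa8
body[5] add  r2, r4, r2 → r2=0x01
body[6] mov  r0, r1 → r0=0x82
body[7] add  r1, r0, #63 → r1=0xc1
epilogue: pop r1=0x82, sp=0xce
r2 is caller-saved → body value

REG = 0x01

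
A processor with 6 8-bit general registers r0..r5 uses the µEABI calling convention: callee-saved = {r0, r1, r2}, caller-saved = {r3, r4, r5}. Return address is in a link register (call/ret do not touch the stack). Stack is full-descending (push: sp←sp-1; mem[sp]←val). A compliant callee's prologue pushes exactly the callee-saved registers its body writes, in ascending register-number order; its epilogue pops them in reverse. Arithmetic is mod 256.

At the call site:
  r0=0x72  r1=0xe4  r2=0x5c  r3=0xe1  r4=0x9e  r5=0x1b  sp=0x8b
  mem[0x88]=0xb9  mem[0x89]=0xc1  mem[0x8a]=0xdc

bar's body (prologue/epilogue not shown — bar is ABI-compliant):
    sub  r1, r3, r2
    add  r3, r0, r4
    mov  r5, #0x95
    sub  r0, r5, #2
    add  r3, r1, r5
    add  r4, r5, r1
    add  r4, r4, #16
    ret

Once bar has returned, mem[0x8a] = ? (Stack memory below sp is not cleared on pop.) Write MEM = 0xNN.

MEM = 0x72

prologue: push r0 -> mem[0x8a]=0x72, sp=0x8a
prologue: push r1 -> mem[0x89]=0xe4, sp=0x89
body[0] sub  r1, r3, r2 -> r1=0x85
body[1] add  r3, r0, r4 -> r3=0x10
body[2] mov  r5, #0x95 -> r5=0x95
body[3] sub  r0, r5, #2 -> r0=0x93
body[4] add  r3, r1, r5 -> r3=0x1a
body[5] add  r4, r5, r1 -> r4=0x1a
body[6] add  r4, r4, #16 -> r4=0x2a
epilogue: pop r1=0xe4, sp=0x8a
epilogue: pop r0=0x72, sp=0x8b
prologue pushed ['r0', 'r1'] at ['0x8a', '0x89']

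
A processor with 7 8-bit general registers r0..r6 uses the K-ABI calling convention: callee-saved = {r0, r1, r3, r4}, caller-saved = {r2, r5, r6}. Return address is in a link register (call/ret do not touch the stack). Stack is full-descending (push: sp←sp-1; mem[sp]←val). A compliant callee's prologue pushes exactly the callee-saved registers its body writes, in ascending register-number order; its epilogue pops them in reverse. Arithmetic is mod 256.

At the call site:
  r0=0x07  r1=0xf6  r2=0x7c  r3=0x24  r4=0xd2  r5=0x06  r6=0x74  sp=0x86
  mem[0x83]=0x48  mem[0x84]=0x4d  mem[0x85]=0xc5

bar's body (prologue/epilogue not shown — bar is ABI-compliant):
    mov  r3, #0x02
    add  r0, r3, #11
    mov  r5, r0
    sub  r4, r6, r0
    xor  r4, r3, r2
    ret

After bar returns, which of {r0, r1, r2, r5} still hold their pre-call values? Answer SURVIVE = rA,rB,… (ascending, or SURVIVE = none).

SURVIVE = r0,r1,r2

prologue: push r0 -> mem[0x85]=0x07, sp=0x85
prologue: push r3 -> mem[0x84]=0x24, sp=0x84
prologue: push r4 -> mem[0x83]=0xd2, sp=0x83
body[0] mov  r3, #0x02 -> r3=0x02
body[1] add  r0, r3, #11 -> r0=0x0d
body[2] mov  r5, r0 -> r5=0x0d
body[3] sub  r4, r6, r0 -> r4=0x67
body[4] xor  r4, r3, r2 -> r4=0x7e
epilogue: pop r4=0xd2, sp=0x84
epilogue: pop r3=0x24, sp=0x85
epilogue: pop r0=0x07, sp=0x86
r0: callee-saved, written=True
r1: callee-saved, written=False
r2: caller-saved, written=False
r5: caller-saved, written=True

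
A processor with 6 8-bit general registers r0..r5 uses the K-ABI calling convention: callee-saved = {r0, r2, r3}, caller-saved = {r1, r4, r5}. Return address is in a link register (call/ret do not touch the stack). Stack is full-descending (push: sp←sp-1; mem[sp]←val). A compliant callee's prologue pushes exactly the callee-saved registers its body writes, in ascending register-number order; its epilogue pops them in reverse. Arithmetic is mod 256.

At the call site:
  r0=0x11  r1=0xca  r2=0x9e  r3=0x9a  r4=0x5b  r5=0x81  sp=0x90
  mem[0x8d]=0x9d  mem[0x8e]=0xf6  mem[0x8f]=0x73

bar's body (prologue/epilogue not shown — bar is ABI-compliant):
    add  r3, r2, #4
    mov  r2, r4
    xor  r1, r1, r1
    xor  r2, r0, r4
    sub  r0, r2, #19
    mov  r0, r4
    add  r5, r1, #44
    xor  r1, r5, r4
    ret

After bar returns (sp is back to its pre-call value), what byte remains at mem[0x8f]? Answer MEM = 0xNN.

prologue: push r0 → mem[0x8f]=0x11, sp=0x8f
prologue: push r2 → mem[0x8e]=0x9e, sp=0x8e
prologue: push r3 → mem[0x8d]=0x9a, sp=0x8d
body[0] add  r3, r2, #4 → r3=0xa2
body[1] mov  r2, r4 → r2=0x5b
body[2] xor  r1, r1, r1 → r1=0x00
body[3] xor  r2, r0, r4 → r2=0x4a
body[4] sub  r0, r2, #19 → r0=0x37
body[5] mov  r0, r4 → r0=0x5b
body[6] add  r5, r1, #44 → r5=0x2c
body[7] xor  r1, r5, r4 → r1=0x77
epilogue: pop r3=0x9a, sp=0x8e
epilogue: pop r2=0x9e, sp=0x8f
epilogue: pop r0=0x11, sp=0x90
prologue pushed ['r0', 'r2', 'r3'] at ['0x8f', '0x8e', '0x8d']

MEM = 0x11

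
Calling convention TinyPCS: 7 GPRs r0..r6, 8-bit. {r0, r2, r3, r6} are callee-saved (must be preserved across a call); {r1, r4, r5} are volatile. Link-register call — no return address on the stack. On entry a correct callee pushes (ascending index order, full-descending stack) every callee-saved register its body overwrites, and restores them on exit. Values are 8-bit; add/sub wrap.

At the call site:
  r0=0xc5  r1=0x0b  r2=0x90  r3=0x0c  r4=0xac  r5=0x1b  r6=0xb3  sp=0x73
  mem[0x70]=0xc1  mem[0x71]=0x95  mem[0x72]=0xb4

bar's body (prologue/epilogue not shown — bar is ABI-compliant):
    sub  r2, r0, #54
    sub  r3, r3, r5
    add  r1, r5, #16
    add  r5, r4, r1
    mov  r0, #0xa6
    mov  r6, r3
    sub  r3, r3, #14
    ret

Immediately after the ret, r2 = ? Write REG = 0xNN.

prologue: push r0 → mem[0x72]=0xc5, sp=0x72
prologue: push r2 → mem[0x71]=0x90, sp=0x71
prologue: push r3 → mem[0x70]=0x0c, sp=0x70
prologue: push r6 → mem[0x6f]=0xb3, sp=0x6f
body[0] sub  r2, r0, #54 → r2=0x8f
body[1] sub  r3, r3, r5 → r3=0xf1
body[2] add  r1, r5, #16 → r1=0x2b
body[3] add  r5, r4, r1 → r5=0xd7
body[4] mov  r0, #0xa6 → r0=0xa6
body[5] mov  r6, r3 → r6=0xf1
body[6] sub  r3, r3, #14 → r3=0xe3
epilogue: pop r6=0xb3, sp=0x70
epilogue: pop r3=0x0c, sp=0x71
epilogue: pop r2=0x90, sp=0x72
epilogue: pop r0=0xc5, sp=0x73
r2 is callee-saved → restored

REG = 0x90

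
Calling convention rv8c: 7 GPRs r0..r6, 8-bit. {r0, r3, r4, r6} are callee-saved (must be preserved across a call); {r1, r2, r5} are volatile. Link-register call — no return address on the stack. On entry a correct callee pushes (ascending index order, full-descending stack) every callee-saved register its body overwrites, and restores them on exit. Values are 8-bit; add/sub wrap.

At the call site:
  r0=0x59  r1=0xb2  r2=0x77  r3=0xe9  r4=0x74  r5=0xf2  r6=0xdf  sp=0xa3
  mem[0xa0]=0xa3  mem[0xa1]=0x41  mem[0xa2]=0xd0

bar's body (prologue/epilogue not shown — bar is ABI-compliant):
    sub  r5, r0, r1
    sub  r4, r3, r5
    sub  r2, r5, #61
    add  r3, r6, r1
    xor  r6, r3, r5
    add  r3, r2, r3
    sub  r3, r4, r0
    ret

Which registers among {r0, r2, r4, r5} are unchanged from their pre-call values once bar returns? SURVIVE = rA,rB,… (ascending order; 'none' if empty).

prologue: push r3 -> mem[0xa2]=0xe9, sp=0xa2
prologue: push r4 -> mem[0xa1]=0x74, sp=0xa1
prologue: push r6 -> mem[0xa0]=0xdf, sp=0xa0
body[0] sub  r5, r0, r1 -> r5=0xa7
body[1] sub  r4, r3, r5 -> r4=0x42
body[2] sub  r2, r5, #61 -> r2=0x6a
body[3] add  r3, r6, r1 -> r3=0x91
body[4] xor  r6, r3, r5 -> r6=0x36
body[5] add  r3, r2, r3 -> r3=0xfb
body[6] sub  r3, r4, r0 -> r3=0xe9
epilogue: pop r6=0xdf, sp=0xa1
epilogue: pop r4=0x74, sp=0xa2
epilogue: pop r3=0xe9, sp=0xa3
r0: callee-saved, written=False
r2: caller-saved, written=True
r4: callee-saved, written=True
r5: caller-saved, written=True

SURVIVE = r0,r4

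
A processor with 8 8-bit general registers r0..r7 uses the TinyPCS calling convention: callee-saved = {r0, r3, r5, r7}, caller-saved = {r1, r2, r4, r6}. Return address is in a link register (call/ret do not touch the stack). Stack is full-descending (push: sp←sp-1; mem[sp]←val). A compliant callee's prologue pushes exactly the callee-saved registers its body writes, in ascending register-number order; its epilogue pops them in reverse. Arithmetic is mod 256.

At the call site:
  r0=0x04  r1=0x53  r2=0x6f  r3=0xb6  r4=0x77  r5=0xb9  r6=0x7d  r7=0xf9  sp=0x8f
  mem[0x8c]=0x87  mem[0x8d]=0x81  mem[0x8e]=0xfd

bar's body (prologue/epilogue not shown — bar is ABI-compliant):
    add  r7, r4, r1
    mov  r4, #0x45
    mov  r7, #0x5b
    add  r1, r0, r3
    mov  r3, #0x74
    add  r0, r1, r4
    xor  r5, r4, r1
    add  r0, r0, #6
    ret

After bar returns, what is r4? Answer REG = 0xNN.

prologue: push r0 → mem[0x8e]=0x04, sp=0x8e
prologue: push r3 → mem[0x8d]=0xb6, sp=0x8d
prologue: push r5 → mem[0x8c]=0xb9, sp=0x8c
prologue: push r7 → mem[0x8b]=0xf9, sp=0x8b
body[0] add  r7, r4, r1 → r7=0xca
body[1] mov  r4, #0x45 → r4=0x45
body[2] mov  r7, #0x5b → r7=0x5b
body[3] add  r1, r0, r3 → r1=0xba
body[4] mov  r3, #0x74 → r3=0x74
body[5] add  r0, r1, r4 → r0=0xff
body[6] xor  r5, r4, r1 → r5=0xff
body[7] add  r0, r0, #6 → r0=0x05
epilogue: pop r7=0xf9, sp=0x8c
epilogue: pop r5=0xb9, sp=0x8d
epilogue: pop r3=0xb6, sp=0x8e
epilogue: pop r0=0x04, sp=0x8f
r4 is caller-saved → body value

REG = 0x45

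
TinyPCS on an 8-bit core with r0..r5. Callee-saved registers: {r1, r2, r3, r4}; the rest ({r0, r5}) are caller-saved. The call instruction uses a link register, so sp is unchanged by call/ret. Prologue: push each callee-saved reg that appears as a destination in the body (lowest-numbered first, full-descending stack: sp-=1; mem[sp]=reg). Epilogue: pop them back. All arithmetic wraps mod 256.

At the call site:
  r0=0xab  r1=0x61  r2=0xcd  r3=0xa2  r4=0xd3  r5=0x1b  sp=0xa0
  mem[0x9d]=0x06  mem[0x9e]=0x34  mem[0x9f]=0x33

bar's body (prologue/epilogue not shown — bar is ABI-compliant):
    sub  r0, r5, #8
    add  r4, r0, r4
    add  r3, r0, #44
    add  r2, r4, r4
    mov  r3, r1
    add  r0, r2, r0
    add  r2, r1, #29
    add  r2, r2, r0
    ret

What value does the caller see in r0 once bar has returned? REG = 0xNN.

REG = 0xdf

prologue: push r2 -> mem[0x9f]=0xcd, sp=0x9f
prologue: push r3 -> mem[0x9e]=0xa2, sp=0x9e
prologue: push r4 -> mem[0x9d]=0xd3, sp=0x9d
body[0] sub  r0, r5, #8 -> r0=0x13
body[1] add  r4, r0, r4 -> r4=0xe6
body[2] add  r3, r0, #44 -> r3=0x3f
body[3] add  r2, r4, r4 -> r2=0xcc
body[4] mov  r3, r1 -> r3=0x61
body[5] add  r0, r2, r0 -> r0=0xdf
body[6] add  r2, r1, #29 -> r2=0x7e
body[7] add  r2, r2, r0 -> r2=0x5d
epilogue: pop r4=0xd3, sp=0x9e
epilogue: pop r3=0xa2, sp=0x9f
epilogue: pop r2=0xcd, sp=0xa0
r0 is caller-saved -> body value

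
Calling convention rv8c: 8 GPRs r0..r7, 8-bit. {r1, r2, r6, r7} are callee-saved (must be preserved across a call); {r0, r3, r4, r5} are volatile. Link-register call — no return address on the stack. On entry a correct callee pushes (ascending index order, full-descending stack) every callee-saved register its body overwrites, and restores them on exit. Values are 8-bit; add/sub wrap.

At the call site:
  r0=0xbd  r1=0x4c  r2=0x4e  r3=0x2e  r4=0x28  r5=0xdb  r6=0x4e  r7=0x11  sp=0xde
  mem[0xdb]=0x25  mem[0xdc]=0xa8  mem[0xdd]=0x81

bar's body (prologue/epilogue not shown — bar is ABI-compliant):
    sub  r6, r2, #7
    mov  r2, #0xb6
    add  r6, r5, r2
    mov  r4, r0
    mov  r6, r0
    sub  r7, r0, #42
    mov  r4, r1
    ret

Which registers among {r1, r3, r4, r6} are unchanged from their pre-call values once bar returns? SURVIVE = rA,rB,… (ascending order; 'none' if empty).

prologue: push r2 -> mem[0xdd]=0x4e, sp=0xdd
prologue: push r6 -> mem[0xdc]=0x4e, sp=0xdc
prologue: push r7 -> mem[0xdb]=0x11, sp=0xdb
body[0] sub  r6, r2, #7 -> r6=0x47
body[1] mov  r2, #0xb6 -> r2=0xb6
body[2] add  r6, r5, r2 -> r6=0x91
body[3] mov  r4, r0 -> r4=0xbd
body[4] mov  r6, r0 -> r6=0xbd
body[5] sub  r7, r0, #42 -> r7=0x93
body[6] mov  r4, r1 -> r4=0x4c
epilogue: pop r7=0x11, sp=0xdc
epilogue: pop r6=0x4e, sp=0xdd
epilogue: pop r2=0x4e, sp=0xde
r1: callee-saved, written=False
r3: caller-saved, written=False
r4: caller-saved, written=True
r6: callee-saved, written=True

SURVIVE = r1,r3,r6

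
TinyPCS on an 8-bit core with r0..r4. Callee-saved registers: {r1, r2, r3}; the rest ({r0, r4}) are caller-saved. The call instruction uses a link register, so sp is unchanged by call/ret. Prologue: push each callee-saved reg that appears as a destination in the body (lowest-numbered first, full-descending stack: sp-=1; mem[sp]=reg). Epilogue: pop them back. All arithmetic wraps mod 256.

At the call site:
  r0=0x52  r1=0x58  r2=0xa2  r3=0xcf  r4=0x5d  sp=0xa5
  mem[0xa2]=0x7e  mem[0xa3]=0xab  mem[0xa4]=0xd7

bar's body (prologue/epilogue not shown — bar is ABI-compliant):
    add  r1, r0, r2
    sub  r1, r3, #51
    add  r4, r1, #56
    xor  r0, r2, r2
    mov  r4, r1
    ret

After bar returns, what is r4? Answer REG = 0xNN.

prologue: push r1 → mem[0xa4]=0x58, sp=0xa4
body[0] add  r1, r0, r2 → r1=0xf4
body[1] sub  r1, r3, #51 → r1=0x9c
body[2] add  r4, r1, #56 → r4=0xd4
body[3] xor  r0, r2, r2 → r0=0x00
body[4] mov  r4, r1 → r4=0x9c
epilogue: pop r1=0x58, sp=0xa5
r4 is caller-saved → body value

REG = 0x9c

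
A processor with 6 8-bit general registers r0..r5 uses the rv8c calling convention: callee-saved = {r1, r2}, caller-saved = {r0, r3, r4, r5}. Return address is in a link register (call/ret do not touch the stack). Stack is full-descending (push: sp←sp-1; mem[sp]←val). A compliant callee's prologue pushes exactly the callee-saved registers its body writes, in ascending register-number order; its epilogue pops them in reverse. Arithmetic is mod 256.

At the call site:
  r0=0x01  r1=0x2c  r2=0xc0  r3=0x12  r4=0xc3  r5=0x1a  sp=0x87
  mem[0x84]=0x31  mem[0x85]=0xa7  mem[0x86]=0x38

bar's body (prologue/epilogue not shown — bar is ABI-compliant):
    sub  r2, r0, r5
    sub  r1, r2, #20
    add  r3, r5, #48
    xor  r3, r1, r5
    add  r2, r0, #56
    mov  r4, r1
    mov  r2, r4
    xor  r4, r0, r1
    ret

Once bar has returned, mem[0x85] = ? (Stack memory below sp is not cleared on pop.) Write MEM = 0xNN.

prologue: push r1 → mem[0x86]=0x2c, sp=0x86
prologue: push r2 → mem[0x85]=0xc0, sp=0x85
body[0] sub  r2, r0, r5 → r2=0xe7
body[1] sub  r1, r2, #20 → r1=0xd3
body[2] add  r3, r5, #48 → r3=0x4a
body[3] xor  r3, r1, r5 → r3=0xc9
body[4] add  r2, r0, #56 → r2=0x39
body[5] mov  r4, r1 → r4=0xd3
body[6] mov  r2, r4 → r2=0xd3
body[7] xor  r4, r0, r1 → r4=0xd2
epilogue: pop r2=0xc0, sp=0x86
epilogue: pop r1=0x2c, sp=0x87
prologue pushed ['r1', 'r2'] at ['0x86', '0x85']

MEM = 0xc0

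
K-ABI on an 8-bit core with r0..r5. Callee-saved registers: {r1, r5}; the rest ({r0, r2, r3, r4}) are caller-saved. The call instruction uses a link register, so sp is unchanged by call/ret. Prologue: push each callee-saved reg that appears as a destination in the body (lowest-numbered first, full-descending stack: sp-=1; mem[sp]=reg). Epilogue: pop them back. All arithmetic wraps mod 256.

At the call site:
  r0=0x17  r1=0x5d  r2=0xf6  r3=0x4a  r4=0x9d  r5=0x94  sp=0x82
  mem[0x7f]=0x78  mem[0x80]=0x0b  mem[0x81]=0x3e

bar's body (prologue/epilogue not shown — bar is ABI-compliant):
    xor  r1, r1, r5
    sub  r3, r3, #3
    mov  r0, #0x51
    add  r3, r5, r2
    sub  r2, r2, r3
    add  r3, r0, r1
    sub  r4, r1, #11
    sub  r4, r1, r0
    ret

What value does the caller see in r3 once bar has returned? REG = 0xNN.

prologue: push r1 → mem[0x81]=0x5d, sp=0x81
body[0] xor  r1, r1, r5 → r1=0xc9
body[1] sub  r3, r3, #3 → r3=0x47
body[2] mov  r0, #0x51 → r0=0x51
body[3] add  r3, r5, r2 → r3=0x8a
body[4] sub  r2, r2, r3 → r2=0x6c
body[5] add  r3, r0, r1 → r3=0x1a
body[6] sub  r4, r1, #11 → r4=0xbe
body[7] sub  r4, r1, r0 → r4=0x78
epilogue: pop r1=0x5d, sp=0x82
r3 is caller-saved → body value

REG = 0x1a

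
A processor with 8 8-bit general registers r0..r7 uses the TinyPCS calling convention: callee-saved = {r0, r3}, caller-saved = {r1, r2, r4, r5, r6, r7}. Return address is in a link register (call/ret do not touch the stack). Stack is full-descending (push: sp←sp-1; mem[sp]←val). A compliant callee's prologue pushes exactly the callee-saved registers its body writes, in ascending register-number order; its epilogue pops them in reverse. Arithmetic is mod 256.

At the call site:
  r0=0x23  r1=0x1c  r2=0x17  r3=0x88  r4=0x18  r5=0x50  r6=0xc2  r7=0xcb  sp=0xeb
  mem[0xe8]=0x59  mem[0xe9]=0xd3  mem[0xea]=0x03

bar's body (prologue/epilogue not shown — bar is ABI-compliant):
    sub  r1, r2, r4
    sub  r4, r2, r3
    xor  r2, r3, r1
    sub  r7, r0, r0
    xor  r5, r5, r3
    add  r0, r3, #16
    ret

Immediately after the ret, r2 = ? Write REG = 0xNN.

prologue: push r0 -> mem[0xea]=0x23, sp=0xea
body[0] sub  r1, r2, r4 -> r1=0xff
body[1] sub  r4, r2, r3 -> r4=0x8f
body[2] xor  r2, r3, r1 -> r2=0x77
body[3] sub  r7, r0, r0 -> r7=0x00
body[4] xor  r5, r5, r3 -> r5=0xd8
body[5] add  r0, r3, #16 -> r0=0x98
epilogue: pop r0=0x23, sp=0xeb
r2 is caller-saved -> body value

REG = 0x77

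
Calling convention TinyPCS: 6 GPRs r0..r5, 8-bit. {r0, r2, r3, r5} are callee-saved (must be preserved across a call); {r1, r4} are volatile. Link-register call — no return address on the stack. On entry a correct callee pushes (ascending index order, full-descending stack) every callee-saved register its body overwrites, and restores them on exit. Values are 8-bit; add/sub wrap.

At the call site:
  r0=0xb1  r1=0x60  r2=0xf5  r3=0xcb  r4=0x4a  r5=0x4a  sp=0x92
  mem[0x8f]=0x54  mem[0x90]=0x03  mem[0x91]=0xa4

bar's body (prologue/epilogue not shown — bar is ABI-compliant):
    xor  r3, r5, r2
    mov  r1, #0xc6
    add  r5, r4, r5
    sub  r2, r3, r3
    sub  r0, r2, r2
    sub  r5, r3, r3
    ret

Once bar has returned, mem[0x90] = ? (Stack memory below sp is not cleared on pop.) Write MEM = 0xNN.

prologue: push r0 → mem[0x91]=0xb1, sp=0x91
prologue: push r2 → mem[0x90]=0xf5, sp=0x90
prologue: push r3 → mem[0x8f]=0xcb, sp=0x8f
prologue: push r5 → mem[0x8e]=0x4a, sp=0x8e
body[0] xor  r3, r5, r2 → r3=0xbf
body[1] mov  r1, #0xc6 → r1=0xc6
body[2] add  r5, r4, r5 → r5=0x94
body[3] sub  r2, r3, r3 → r2=0x00
body[4] sub  r0, r2, r2 → r0=0x00
body[5] sub  r5, r3, r3 → r5=0x00
epilogue: pop r5=0x4a, sp=0x8f
epilogue: pop r3=0xcb, sp=0x90
epilogue: pop r2=0xf5, sp=0x91
epilogue: pop r0=0xb1, sp=0x92
prologue pushed ['r0', 'r2', 'r3', 'r5'] at ['0x91', '0x90', '0x8f', '0x8e']

MEM = 0xf5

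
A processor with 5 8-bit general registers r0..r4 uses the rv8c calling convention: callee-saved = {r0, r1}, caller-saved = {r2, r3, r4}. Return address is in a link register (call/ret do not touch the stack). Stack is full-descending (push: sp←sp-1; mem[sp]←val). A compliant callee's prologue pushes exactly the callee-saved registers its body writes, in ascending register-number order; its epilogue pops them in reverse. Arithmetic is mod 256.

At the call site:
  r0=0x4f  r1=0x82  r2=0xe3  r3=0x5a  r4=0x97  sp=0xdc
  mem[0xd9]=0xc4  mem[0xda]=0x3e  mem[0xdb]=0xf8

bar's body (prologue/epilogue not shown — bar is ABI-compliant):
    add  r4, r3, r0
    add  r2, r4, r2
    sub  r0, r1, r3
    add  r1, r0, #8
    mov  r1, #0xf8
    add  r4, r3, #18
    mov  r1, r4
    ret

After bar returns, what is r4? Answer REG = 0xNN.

REG = 0x6c

prologue: push r0 -> mem[0xdb]=0x4f, sp=0xdb
prologue: push r1 -> mem[0xda]=0x82, sp=0xda
body[0] add  r4, r3, r0 -> r4=0xa9
body[1] add  r2, r4, r2 -> r2=0x8c
body[2] sub  r0, r1, r3 -> r0=0x28
body[3] add  r1, r0, #8 -> r1=0x30
body[4] mov  r1, #0xf8 -> r1=0xf8
body[5] add  r4, r3, #18 -> r4=0x6c
body[6] mov  r1, r4 -> r1=0x6c
epilogue: pop r1=0x82, sp=0xdb
epilogue: pop r0=0x4f, sp=0xdc
r4 is caller-saved -> body value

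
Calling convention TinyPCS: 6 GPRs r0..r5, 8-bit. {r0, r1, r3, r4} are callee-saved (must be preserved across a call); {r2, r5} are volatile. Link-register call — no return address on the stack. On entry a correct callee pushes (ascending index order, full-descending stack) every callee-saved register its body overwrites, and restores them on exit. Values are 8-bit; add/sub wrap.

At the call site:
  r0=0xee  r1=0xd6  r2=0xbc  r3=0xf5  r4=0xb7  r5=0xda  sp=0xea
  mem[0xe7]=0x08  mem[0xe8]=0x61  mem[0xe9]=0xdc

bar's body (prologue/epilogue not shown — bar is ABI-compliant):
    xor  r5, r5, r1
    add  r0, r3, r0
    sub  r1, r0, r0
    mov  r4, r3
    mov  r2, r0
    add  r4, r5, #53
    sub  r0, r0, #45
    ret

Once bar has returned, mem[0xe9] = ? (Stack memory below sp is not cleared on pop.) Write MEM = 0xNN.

prologue: push r0 → mem[0xe9]=0xee, sp=0xe9
prologue: push r1 → mem[0xe8]=0xd6, sp=0xe8
prologue: push r4 → mem[0xe7]=0xb7, sp=0xe7
body[0] xor  r5, r5, r1 → r5=0x0c
body[1] add  r0, r3, r0 → r0=0xe3
body[2] sub  r1, r0, r0 → r1=0x00
body[3] mov  r4, r3 → r4=0xf5
body[4] mov  r2, r0 → r2=0xe3
body[5] add  r4, r5, #53 → r4=0x41
body[6] sub  r0, r0, #45 → r0=0xb6
epilogue: pop r4=0xb7, sp=0xe8
epilogue: pop r1=0xd6, sp=0xe9
epilogue: pop r0=0xee, sp=0xea
prologue pushed ['r0', 'r1', 'r4'] at ['0xe9', '0xe8', '0xe7']

MEM = 0xee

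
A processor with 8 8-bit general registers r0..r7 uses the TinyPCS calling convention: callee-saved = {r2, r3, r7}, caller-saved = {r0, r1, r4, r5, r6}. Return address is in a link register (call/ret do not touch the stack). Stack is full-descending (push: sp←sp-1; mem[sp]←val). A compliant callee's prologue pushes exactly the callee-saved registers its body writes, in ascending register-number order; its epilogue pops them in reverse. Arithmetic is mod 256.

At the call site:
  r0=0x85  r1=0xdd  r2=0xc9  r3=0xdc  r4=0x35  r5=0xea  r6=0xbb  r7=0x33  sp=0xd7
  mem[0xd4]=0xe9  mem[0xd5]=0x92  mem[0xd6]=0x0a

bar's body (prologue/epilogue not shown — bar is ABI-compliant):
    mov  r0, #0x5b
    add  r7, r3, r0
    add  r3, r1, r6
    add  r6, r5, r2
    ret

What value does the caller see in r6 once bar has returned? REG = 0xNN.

REG = 0xb3

prologue: push r3 -> mem[0xd6]=0xdc, sp=0xd6
prologue: push r7 -> mem[0xd5]=0x33, sp=0xd5
body[0] mov  r0, #0x5b -> r0=0x5b
body[1] add  r7, r3, r0 -> r7=0x37
body[2] add  r3, r1, r6 -> r3=0x98
body[3] add  r6, r5, r2 -> r6=0xb3
epilogue: pop r7=0x33, sp=0xd6
epilogue: pop r3=0xdc, sp=0xd7
r6 is caller-saved -> body value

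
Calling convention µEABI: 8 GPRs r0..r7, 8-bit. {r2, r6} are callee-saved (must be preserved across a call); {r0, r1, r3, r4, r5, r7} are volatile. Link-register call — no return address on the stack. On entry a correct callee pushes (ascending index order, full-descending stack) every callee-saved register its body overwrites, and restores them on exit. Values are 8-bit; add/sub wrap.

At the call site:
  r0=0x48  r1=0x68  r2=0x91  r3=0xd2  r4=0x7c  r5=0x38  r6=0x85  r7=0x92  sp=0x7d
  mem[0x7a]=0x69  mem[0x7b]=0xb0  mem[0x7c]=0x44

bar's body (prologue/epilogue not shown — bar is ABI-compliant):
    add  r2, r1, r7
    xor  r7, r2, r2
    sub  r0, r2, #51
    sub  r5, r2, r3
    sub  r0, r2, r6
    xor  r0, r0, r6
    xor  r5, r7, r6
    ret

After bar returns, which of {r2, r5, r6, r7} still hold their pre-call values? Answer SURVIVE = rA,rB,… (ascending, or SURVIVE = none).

prologue: push r2 → mem[0x7c]=0x91, sp=0x7c
body[0] add  r2, r1, r7 → r2=0xfa
body[1] xor  r7, r2, r2 → r7=0x00
body[2] sub  r0, r2, #51 → r0=0xc7
body[3] sub  r5, r2, r3 → r5=0x28
body[4] sub  r0, r2, r6 → r0=0x75
body[5] xor  r0, r0, r6 → r0=0xf0
body[6] xor  r5, r7, r6 → r5=0x85
epilogue: pop r2=0x91, sp=0x7d
r2: callee-saved, written=True
r5: caller-saved, written=True
r6: callee-saved, written=False
r7: caller-saved, written=True

SURVIVE = r2,r6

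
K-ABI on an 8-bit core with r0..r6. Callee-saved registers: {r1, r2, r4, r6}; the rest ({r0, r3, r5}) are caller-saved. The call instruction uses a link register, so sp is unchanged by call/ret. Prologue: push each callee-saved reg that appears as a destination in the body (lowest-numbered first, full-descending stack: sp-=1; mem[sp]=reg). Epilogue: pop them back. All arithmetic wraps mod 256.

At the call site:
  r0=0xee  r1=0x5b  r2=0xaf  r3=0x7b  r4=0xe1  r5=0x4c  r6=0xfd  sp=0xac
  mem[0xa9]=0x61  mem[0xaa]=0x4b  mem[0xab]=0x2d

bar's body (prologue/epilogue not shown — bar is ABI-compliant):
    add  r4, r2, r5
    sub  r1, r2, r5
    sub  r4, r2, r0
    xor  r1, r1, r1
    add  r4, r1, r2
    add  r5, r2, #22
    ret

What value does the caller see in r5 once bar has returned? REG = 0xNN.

REG = 0xc5

prologue: push r1 -> mem[0xab]=0x5b, sp=0xab
prologue: push r4 -> mem[0xaa]=0xe1, sp=0xaa
body[0] add  r4, r2, r5 -> r4=0xfb
body[1] sub  r1, r2, r5 -> r1=0x63
body[2] sub  r4, r2, r0 -> r4=0xc1
body[3] xor  r1, r1, r1 -> r1=0x00
body[4] add  r4, r1, r2 -> r4=0xaf
body[5] add  r5, r2, #22 -> r5=0xc5
epilogue: pop r4=0xe1, sp=0xab
epilogue: pop r1=0x5b, sp=0xac
r5 is caller-saved -> body value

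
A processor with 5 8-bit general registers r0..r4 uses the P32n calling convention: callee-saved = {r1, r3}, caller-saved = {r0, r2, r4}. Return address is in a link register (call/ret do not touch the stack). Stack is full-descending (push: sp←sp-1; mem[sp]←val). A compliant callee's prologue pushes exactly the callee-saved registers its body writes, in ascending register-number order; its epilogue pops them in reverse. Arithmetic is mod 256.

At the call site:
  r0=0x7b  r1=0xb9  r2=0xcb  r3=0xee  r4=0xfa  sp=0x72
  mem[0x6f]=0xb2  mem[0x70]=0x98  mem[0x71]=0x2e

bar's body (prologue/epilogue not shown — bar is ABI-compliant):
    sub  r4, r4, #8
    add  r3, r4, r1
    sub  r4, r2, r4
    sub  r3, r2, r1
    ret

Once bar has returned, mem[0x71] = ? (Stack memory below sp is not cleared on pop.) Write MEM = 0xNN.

MEM = 0xee

prologue: push r3 -> mem[0x71]=0xee, sp=0x71
body[0] sub  r4, r4, #8 -> r4=0xf2
body[1] add  r3, r4, r1 -> r3=0xab
body[2] sub  r4, r2, r4 -> r4=0xd9
body[3] sub  r3, r2, r1 -> r3=0x12
epilogue: pop r3=0xee, sp=0x72
prologue pushed ['r3'] at ['0x71']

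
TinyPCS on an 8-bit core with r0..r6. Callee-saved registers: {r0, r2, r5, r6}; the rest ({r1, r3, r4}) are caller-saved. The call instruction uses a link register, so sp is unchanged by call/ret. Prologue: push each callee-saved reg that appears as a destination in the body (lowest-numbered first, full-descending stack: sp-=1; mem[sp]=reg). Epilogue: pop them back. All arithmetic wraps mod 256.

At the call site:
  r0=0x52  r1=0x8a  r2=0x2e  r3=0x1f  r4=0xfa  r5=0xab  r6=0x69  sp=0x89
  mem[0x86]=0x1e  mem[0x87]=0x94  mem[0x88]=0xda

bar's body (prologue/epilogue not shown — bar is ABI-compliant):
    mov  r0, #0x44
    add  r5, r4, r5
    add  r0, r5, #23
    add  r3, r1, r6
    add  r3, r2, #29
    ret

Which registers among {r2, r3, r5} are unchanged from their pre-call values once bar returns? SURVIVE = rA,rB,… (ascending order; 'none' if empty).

prologue: push r0 → mem[0x88]=0x52, sp=0x88
prologue: push r5 → mem[0x87]=0xab, sp=0x87
body[0] mov  r0, #0x44 → r0=0x44
body[1] add  r5, r4, r5 → r5=0xa5
body[2] add  r0, r5, #23 → r0=0xbc
body[3] add  r3, r1, r6 → r3=0xf3
body[4] add  r3, r2, #29 → r3=0x4b
epilogue: pop r5=0xab, sp=0x88
epilogue: pop r0=0x52, sp=0x89
r2: callee-saved, written=False
r3: caller-saved, written=True
r5: callee-saved, written=True

SURVIVE = r2,r5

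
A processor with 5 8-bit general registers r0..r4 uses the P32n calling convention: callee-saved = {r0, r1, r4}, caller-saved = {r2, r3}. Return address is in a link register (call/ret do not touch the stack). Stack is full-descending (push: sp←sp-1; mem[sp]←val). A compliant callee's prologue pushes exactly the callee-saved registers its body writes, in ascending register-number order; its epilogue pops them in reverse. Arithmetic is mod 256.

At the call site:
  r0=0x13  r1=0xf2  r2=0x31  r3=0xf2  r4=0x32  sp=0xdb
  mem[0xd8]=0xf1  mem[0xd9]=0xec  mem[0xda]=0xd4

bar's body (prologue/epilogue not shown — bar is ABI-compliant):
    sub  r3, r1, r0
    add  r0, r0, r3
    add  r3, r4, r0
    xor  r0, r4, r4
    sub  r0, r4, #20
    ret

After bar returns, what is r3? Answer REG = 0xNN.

prologue: push r0 → mem[0xda]=0x13, sp=0xda
body[0] sub  r3, r1, r0 → r3=0xdf
body[1] add  r0, r0, r3 → r0=0xf2
body[2] add  r3, r4, r0 → r3=0x24
body[3] xor  r0, r4, r4 → r0=0x00
body[4] sub  r0, r4, #20 → r0=0x1e
epilogue: pop r0=0x13, sp=0xdb
r3 is caller-saved → body value

REG = 0x24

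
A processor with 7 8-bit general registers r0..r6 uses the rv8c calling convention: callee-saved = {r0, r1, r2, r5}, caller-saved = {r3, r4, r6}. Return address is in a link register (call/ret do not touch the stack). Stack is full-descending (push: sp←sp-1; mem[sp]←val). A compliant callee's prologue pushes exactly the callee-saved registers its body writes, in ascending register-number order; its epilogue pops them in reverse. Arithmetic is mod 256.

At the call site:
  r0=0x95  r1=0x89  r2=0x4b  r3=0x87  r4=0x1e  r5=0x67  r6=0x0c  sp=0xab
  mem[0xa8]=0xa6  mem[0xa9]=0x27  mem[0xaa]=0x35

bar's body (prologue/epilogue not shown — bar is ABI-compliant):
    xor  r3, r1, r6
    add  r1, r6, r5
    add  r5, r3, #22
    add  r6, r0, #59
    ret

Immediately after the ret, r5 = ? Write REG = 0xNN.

prologue: push r1 -> mem[0xaa]=0x89, sp=0xaa
prologue: push r5 -> mem[0xa9]=0x67, sp=0xa9
body[0] xor  r3, r1, r6 -> r3=0x85
body[1] add  r1, r6, r5 -> r1=0x73
body[2] add  r5, r3, #22 -> r5=0x9b
body[3] add  r6, r0, #59 -> r6=0xd0
epilogue: pop r5=0x67, sp=0xaa
epilogue: pop r1=0x89, sp=0xab
r5 is callee-saved -> restored

REG = 0x67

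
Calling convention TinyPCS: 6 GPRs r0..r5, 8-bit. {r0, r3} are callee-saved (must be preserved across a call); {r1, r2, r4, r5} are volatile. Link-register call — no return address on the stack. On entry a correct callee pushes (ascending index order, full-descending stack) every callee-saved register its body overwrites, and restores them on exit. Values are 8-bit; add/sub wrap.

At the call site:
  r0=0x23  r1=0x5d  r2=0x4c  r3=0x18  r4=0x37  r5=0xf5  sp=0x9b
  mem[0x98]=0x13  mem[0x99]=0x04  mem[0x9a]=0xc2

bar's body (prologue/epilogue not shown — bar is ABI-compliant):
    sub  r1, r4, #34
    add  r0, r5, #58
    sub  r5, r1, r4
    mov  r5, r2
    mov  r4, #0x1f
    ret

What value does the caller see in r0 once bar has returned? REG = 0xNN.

prologue: push r0 -> mem[0x9a]=0x23, sp=0x9a
body[0] sub  r1, r4, #34 -> r1=0x15
body[1] add  r0, r5, #58 -> r0=0x2f
body[2] sub  r5, r1, r4 -> r5=0xde
body[3] mov  r5, r2 -> r5=0x4c
body[4] mov  r4, #0x1f -> r4=0x1f
epilogue: pop r0=0x23, sp=0x9b
r0 is callee-saved -> restored

REG = 0x23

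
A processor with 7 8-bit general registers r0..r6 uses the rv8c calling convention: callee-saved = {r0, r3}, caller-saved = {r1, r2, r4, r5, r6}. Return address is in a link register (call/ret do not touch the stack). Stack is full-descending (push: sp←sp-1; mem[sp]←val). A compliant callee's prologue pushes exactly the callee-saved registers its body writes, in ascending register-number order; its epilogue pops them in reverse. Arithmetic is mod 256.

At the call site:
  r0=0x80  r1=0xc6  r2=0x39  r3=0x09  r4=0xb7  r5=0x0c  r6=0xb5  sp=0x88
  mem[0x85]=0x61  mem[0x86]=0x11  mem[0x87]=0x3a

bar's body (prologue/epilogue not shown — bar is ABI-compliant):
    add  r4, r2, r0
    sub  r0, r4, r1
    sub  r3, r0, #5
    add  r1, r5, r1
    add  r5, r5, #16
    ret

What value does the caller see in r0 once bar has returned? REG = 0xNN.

REG = 0x80

prologue: push r0 -> mem[0x87]=0x80, sp=0x87
prologue: push r3 -> mem[0x86]=0x09, sp=0x86
body[0] add  r4, r2, r0 -> r4=0xb9
body[1] sub  r0, r4, r1 -> r0=0xf3
body[2] sub  r3, r0, #5 -> r3=0xee
body[3] add  r1, r5, r1 -> r1=0xd2
body[4] add  r5, r5, #16 -> r5=0x1c
epilogue: pop r3=0x09, sp=0x87
epilogue: pop r0=0x80, sp=0x88
r0 is callee-saved -> restored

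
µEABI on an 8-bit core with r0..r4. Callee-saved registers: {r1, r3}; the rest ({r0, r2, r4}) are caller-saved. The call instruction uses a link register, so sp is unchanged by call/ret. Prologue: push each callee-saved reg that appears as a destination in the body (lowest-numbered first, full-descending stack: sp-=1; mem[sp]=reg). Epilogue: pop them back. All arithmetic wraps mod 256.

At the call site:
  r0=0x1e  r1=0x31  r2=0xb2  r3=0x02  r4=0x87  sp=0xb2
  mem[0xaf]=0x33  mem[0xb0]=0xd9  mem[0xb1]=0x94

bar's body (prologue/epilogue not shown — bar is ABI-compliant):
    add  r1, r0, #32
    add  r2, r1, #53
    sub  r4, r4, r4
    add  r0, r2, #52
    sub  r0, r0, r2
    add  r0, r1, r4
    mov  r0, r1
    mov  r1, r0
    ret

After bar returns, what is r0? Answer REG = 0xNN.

prologue: push r1 -> mem[0xb1]=0x31, sp=0xb1
body[0] add  r1, r0, #32 -> r1=0x3e
body[1] add  r2, r1, #53 -> r2=0x73
body[2] sub  r4, r4, r4 -> r4=0x00
body[3] add  r0, r2, #52 -> r0=0xa7
body[4] sub  r0, r0, r2 -> r0=0x34
body[5] add  r0, r1, r4 -> r0=0x3e
body[6] mov  r0, r1 -> r0=0x3e
body[7] mov  r1, r0 -> r1=0x3e
epilogue: pop r1=0x31, sp=0xb2
r0 is caller-saved -> body value

REG = 0x3e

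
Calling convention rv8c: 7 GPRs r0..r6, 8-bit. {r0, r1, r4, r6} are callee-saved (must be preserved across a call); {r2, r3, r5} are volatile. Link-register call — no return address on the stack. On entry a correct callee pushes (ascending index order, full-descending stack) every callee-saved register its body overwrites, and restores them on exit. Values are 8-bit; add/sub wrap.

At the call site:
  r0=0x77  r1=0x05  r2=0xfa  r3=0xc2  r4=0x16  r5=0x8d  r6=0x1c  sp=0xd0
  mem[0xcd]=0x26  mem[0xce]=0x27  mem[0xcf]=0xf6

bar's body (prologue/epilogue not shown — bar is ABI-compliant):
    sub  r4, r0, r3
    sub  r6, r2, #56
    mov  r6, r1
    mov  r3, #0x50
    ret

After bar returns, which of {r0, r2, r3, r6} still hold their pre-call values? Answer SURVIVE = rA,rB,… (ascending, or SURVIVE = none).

prologue: push r4 → mem[0xcf]=0x16, sp=0xcf
prologue: push r6 → mem[0xce]=0x1c, sp=0xce
body[0] sub  r4, r0, r3 → r4=0xb5
body[1] sub  r6, r2, #56 → r6=0xc2
body[2] mov  r6, r1 → r6=0x05
body[3] mov  r3, #0x50 → r3=0x50
epilogue: pop r6=0x1c, sp=0xcf
epilogue: pop r4=0x16, sp=0xd0
r0: callee-saved, written=False
r2: caller-saved, written=False
r3: caller-saved, written=True
r6: callee-saved, written=True

SURVIVE = r0,r2,r6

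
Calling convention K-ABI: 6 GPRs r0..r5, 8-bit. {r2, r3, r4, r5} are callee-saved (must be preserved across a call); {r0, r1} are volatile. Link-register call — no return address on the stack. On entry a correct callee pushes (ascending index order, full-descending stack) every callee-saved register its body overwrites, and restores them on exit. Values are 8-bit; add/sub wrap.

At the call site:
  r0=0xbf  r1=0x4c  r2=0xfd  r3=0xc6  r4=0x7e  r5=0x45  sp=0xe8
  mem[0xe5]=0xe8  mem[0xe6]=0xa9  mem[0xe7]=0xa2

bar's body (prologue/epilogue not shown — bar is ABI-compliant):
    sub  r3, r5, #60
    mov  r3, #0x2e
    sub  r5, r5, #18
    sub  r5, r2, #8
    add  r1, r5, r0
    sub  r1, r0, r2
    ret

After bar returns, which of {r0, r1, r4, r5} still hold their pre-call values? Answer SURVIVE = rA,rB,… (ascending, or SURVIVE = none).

prologue: push r3 -> mem[0xe7]=0xc6, sp=0xe7
prologue: push r5 -> mem[0xe6]=0x45, sp=0xe6
body[0] sub  r3, r5, #60 -> r3=0x09
body[1] mov  r3, #0x2e -> r3=0x2e
body[2] sub  r5, r5, #18 -> r5=0x33
body[3] sub  r5, r2, #8 -> r5=0xf5
body[4] add  r1, r5, r0 -> r1=0xb4
body[5] sub  r1, r0, r2 -> r1=0xc2
epilogue: pop r5=0x45, sp=0xe7
epilogue: pop r3=0xc6, sp=0xe8
r0: caller-saved, written=False
r1: caller-saved, written=True
r4: callee-saved, written=False
r5: callee-saved, written=True

SURVIVE = r0,r4,r5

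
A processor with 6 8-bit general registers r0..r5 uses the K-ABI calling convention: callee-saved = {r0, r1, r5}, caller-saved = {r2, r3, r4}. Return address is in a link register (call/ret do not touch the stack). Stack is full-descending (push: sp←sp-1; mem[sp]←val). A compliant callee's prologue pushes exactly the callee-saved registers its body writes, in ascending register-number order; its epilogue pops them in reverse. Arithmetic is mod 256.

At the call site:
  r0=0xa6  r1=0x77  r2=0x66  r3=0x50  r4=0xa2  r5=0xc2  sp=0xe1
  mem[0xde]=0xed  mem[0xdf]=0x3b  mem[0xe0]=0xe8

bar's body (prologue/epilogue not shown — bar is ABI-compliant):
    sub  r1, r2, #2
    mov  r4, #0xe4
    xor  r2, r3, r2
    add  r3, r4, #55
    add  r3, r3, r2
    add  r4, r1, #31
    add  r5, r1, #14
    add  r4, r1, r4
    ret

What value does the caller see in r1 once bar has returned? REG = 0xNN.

prologue: push r1 → mem[0xe0]=0x77, sp=0xe0
prologue: push r5 → mem[0xdf]=0xc2, sp=0xdf
body[0] sub  r1, r2, #2 → r1=0x64
body[1] mov  r4, #0xe4 → r4=0xe4
body[2] xor  r2, r3, r2 → r2=0x36
body[3] add  r3, r4, #55 → r3=0x1b
body[4] add  r3, r3, r2 → r3=0x51
body[5] add  r4, r1, #31 → r4=0x83
body[6] add  r5, r1, #14 → r5=0x72
body[7] add  r4, r1, r4 → r4=0xe7
epilogue: pop r5=0xc2, sp=0xe0
epilogue: pop r1=0x77, sp=0xe1
r1 is callee-saved → restored

REG = 0x77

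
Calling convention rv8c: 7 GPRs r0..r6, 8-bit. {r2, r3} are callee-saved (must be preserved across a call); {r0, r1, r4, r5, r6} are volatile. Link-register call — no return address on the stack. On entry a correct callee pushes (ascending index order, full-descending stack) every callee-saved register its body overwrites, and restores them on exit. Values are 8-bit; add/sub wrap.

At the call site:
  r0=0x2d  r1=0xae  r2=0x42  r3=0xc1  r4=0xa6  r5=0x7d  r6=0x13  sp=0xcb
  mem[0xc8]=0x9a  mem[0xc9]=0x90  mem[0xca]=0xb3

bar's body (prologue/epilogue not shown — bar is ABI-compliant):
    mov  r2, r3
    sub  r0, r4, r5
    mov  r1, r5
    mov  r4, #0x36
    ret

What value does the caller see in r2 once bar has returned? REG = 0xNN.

REG = 0x42

prologue: push r2 → mem[0xca]=0x42, sp=0xca
body[0] mov  r2, r3 → r2=0xc1
body[1] sub  r0, r4, r5 → r0=0x29
body[2] mov  r1, r5 → r1=0x7d
body[3] mov  r4, #0x36 → r4=0x36
epilogue: pop r2=0x42, sp=0xcb
r2 is callee-saved → restored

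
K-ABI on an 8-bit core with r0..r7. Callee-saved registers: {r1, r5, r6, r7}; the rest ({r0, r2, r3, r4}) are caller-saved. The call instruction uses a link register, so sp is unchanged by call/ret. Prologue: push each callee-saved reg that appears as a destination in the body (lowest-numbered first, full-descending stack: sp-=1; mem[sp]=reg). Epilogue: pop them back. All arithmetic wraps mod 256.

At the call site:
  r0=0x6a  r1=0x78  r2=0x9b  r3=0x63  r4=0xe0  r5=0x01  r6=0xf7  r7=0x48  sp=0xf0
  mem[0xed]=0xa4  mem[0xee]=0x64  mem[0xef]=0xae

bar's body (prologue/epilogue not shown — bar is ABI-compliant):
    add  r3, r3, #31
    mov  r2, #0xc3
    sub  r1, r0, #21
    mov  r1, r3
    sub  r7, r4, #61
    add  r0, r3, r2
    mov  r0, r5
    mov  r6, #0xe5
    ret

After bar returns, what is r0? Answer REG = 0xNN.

REG = 0x01

prologue: push r1 -> mem[0xef]=0x78, sp=0xef
prologue: push r6 -> mem[0xee]=0xf7, sp=0xee
prologue: push r7 -> mem[0xed]=0x48, sp=0xed
body[0] add  r3, r3, #31 -> r3=0x82
body[1] mov  r2, #0xc3 -> r2=0xc3
body[2] sub  r1, r0, #21 -> r1=0x55
body[3] mov  r1, r3 -> r1=0x82
body[4] sub  r7, r4, #61 -> r7=0xa3
body[5] add  r0, r3, r2 -> r0=0x45
body[6] mov  r0, r5 -> r0=0x01
body[7] mov  r6, #0xe5 -> r6=0xe5
epilogue: pop r7=0x48, sp=0xee
epilogue: pop r6=0xf7, sp=0xef
epilogue: pop r1=0x78, sp=0xf0
r0 is caller-saved -> body value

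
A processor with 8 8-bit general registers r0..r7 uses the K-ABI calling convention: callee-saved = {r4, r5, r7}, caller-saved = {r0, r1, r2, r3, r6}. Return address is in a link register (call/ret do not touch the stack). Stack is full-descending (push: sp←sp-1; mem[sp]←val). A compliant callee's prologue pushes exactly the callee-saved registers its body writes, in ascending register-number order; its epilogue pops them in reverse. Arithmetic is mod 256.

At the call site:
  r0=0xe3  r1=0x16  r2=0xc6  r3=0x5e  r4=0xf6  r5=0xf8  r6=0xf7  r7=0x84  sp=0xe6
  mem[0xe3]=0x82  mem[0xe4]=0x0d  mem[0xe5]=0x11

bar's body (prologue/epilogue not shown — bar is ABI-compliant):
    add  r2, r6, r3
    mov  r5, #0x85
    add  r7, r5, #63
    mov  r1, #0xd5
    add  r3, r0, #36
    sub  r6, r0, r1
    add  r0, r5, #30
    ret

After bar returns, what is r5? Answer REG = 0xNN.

prologue: push r5 -> mem[0xe5]=0xf8, sp=0xe5
prologue: push r7 -> mem[0xe4]=0x84, sp=0xe4
body[0] add  r2, r6, r3 -> r2=0x55
body[1] mov  r5, #0x85 -> r5=0x85
body[2] add  r7, r5, #63 -> r7=0xc4
body[3] mov  r1, #0xd5 -> r1=0xd5
body[4] add  r3, r0, #36 -> r3=0x07
body[5] sub  r6, r0, r1 -> r6=0x0e
body[6] add  r0, r5, #30 -> r0=0xa3
epilogue: pop r7=0x84, sp=0xe5
epilogue: pop r5=0xf8, sp=0xe6
r5 is callee-saved -> restored

REG = 0xf8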